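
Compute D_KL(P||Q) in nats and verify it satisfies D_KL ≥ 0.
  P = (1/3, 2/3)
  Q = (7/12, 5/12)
0.1268 nats

KL divergence satisfies the Gibbs inequality: D_KL(P||Q) ≥ 0 for all distributions P, Q.

D_KL(P||Q) = Σ p(x) log(p(x)/q(x))
Term by term:
  x=0: 1/3 × log_e[(1/3)/(7/12)] = -0.1865
  x=1: 2/3 × log_e[(2/3)/(5/12)] = 0.3133
D_KL(P||Q) = 0.1268 nats

D_KL(P||Q) = 0.1268 ≥ 0 ✓

This non-negativity is a fundamental property: relative entropy cannot be negative because it measures how different Q is from P.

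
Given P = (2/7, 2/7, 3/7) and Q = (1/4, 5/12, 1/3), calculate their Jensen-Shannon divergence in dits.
0.0042 dits

Jensen-Shannon divergence is:
JSD(P||Q) = 0.5 × D_KL(P||M) + 0.5 × D_KL(Q||M)
where M = 0.5 × (P + Q) is the mixture distribution.

M = 0.5 × (2/7, 2/7, 3/7) + 0.5 × (1/4, 5/12, 1/3) = (0.267857, 0.35119, 8/21)

D_KL(P||M) = 0.0043 dits
D_KL(Q||M) = 0.0041 dits

JSD(P||Q) = 0.5 × 0.0043 + 0.5 × 0.0041 = 0.0042 dits

Unlike KL divergence, JSD is symmetric and bounded: 0 ≤ JSD ≤ log(2).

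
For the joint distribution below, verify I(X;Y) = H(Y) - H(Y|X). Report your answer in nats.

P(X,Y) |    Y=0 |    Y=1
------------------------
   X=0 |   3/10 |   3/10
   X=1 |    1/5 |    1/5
I(X;Y) = 0.0000 nats

Mutual information has multiple equivalent forms:
- I(X;Y) = H(X) - H(X|Y)
- I(X;Y) = H(Y) - H(Y|X)
- I(X;Y) = H(X) + H(Y) - H(X,Y)

Computing all quantities:
H(X) = 0.6730, H(Y) = 0.6931, H(X,Y) = 1.3662
H(X|Y) = 0.6730, H(Y|X) = 0.6931

Verification:
H(X) - H(X|Y) = 0.6730 - 0.6730 = 0.0000
H(Y) - H(Y|X) = 0.6931 - 0.6931 = 0.0000
H(X) + H(Y) - H(X,Y) = 0.6730 + 0.6931 - 1.3662 = 0.0000

All forms give I(X;Y) = 0.0000 nats. ✓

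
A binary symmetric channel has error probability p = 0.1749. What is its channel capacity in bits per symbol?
0.3312 bits

For a binary symmetric channel (BSC) with error probability p:
Capacity C = 1 - H(p) bits per symbol

where H(p) = -p log₂(p) - (1-p) log₂(1-p) is the binary entropy function.

H(0.1749) = 0.6688 bits
C = 1 - 0.6688 = 0.3312 bits per symbol

This means we can reliably transmit up to 0.3312 bits of information per channel use.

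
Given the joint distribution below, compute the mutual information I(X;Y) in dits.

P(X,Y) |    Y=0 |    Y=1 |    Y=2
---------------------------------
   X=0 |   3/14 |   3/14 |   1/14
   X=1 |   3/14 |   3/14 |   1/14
0.0000 dits

Mutual information: I(X;Y) = H(X) + H(Y) - H(X,Y)

Marginals:
P(X) = (1/2, 1/2), H(X) = 0.3010 dits
P(Y) = (3/7, 3/7, 1/7), H(Y) = 0.4361 dits

Joint entropy: H(X,Y) = 0.7372 dits

I(X;Y) = 0.3010 + 0.4361 - 0.7372 = 0.0000 dits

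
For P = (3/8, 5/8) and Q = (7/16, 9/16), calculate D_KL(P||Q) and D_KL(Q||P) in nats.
D_KL(P||Q) = 0.0080, D_KL(Q||P) = 0.0082

KL divergence is not symmetric: D_KL(P||Q) ≠ D_KL(Q||P) in general.

D_KL(P||Q) = 0.0080 nats
D_KL(Q||P) = 0.0082 nats

No, they are not equal!

This asymmetry is why KL divergence is not a true distance metric.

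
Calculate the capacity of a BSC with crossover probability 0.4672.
0.0031 bits

For a binary symmetric channel (BSC) with error probability p:
Capacity C = 1 - H(p) bits per symbol

where H(p) = -p log₂(p) - (1-p) log₂(1-p) is the binary entropy function.

H(0.4672) = 0.9969 bits
C = 1 - 0.9969 = 0.0031 bits per symbol

This means we can reliably transmit up to 0.0031 bits of information per channel use.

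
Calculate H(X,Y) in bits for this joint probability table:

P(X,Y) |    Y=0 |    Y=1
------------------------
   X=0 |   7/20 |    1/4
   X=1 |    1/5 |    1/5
1.9589 bits

Joint entropy is H(X,Y) = -Σ_{x,y} p(x,y) log p(x,y).

Summing over all non-zero entries:
H(X,Y) = -[7/20·log_2(7/20) + 1/4·log_2(1/4) + 1/5·log_2(1/5) + 1/5·log_2(1/5)]
H(X,Y) = 1.9589 bits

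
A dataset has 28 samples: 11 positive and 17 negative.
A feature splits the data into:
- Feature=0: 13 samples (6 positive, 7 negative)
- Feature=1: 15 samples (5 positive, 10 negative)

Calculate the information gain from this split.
0.0124 bits

Information Gain = H(Y) - H(Y|Feature)

Before split:
P(positive) = 11/28 = 0.3929
H(Y) = 0.9666 bits

After split:
Feature=0: H = 0.9957 bits (weight = 13/28)
Feature=1: H = 0.9183 bits (weight = 15/28)
H(Y|Feature) = (13/28)×0.9957 + (15/28)×0.9183 = 0.9542 bits

Information Gain = 0.9666 - 0.9542 = 0.0124 bits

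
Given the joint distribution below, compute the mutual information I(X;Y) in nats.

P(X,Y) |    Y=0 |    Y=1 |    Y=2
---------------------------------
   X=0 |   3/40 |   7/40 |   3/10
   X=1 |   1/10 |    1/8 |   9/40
0.0063 nats

Mutual information: I(X;Y) = H(X) + H(Y) - H(X,Y)

Marginals:
P(X) = (11/20, 9/20), H(X) = 0.6881 nats
P(Y) = (7/40, 3/10, 21/40), H(Y) = 1.0045 nats

Joint entropy: H(X,Y) = 1.6863 nats

I(X;Y) = 0.6881 + 1.0045 - 1.6863 = 0.0063 nats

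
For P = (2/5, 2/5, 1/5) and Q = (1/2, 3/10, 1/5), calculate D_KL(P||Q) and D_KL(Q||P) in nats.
D_KL(P||Q) = 0.0258, D_KL(Q||P) = 0.0253

KL divergence is not symmetric: D_KL(P||Q) ≠ D_KL(Q||P) in general.

D_KL(P||Q) = 0.0258 nats
D_KL(Q||P) = 0.0253 nats

No, they are not equal!

This asymmetry is why KL divergence is not a true distance metric.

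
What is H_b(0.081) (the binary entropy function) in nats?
0.2812 nats

The binary entropy function is:
H(p) = -p log(p) - (1-p) log(1-p)

H(0.081) = -0.081 × log_e(0.081) - 0.919 × log_e(0.919)
H(0.081) = 0.2812 nats

Note: Binary entropy is maximized at p=0.5 (H=1 bit) and minimized at p=0 or p=1 (H=0).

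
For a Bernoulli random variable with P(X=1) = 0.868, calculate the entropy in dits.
0.1694 dits

The binary entropy function is:
H(p) = -p log(p) - (1-p) log(1-p)

H(0.868) = -0.868 × log_10(0.868) - 0.132 × log_10(0.132)
H(0.868) = 0.1694 dits

Note: Binary entropy is maximized at p=0.5 (H=1 bit) and minimized at p=0 or p=1 (H=0).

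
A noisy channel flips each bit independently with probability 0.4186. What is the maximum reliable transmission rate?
0.0192 bits

For a binary symmetric channel (BSC) with error probability p:
Capacity C = 1 - H(p) bits per symbol

where H(p) = -p log₂(p) - (1-p) log₂(1-p) is the binary entropy function.

H(0.4186) = 0.9808 bits
C = 1 - 0.9808 = 0.0192 bits per symbol

This means we can reliably transmit up to 0.0192 bits of information per channel use.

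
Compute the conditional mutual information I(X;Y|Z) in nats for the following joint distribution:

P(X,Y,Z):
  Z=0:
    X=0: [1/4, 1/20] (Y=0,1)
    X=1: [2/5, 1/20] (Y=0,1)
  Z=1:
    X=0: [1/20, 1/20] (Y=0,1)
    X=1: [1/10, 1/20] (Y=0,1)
0.0058 nats

Conditional mutual information: I(X;Y|Z) = H(X|Z) + H(Y|Z) - H(X,Y|Z)

H(Z) = 0.5623
H(X,Z) = 1.2353 → H(X|Z) = 0.6730
H(Y,Z) = 1.0251 → H(Y|Z) = 0.4628
H(X,Y,Z) = 1.6923 → H(X,Y|Z) = 1.1299

I(X;Y|Z) = 0.6730 + 0.4628 - 1.1299 = 0.0058 nats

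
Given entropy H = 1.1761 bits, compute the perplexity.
2.2597

Perplexity is 2^H (or exp(H) for natural log).

H = 1.1761 bits
Perplexity = 2^1.1761 = 2.2597

Interpretation: The model's uncertainty is equivalent to choosing uniformly among 2.3 options.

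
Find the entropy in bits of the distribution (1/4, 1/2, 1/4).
1.5000 bits

Shannon entropy is H(X) = -Σ p(x) log p(x).

For P = (1/4, 1/2, 1/4):
H = -1/4 × log_2(1/4) -1/2 × log_2(1/2) -1/4 × log_2(1/4)
H = 1.5000 bits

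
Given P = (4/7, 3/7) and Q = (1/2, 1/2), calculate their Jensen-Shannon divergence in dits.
0.0011 dits

Jensen-Shannon divergence is:
JSD(P||Q) = 0.5 × D_KL(P||M) + 0.5 × D_KL(Q||M)
where M = 0.5 × (P + Q) is the mixture distribution.

M = 0.5 × (4/7, 3/7) + 0.5 × (1/2, 1/2) = (15/28, 13/28)

D_KL(P||M) = 0.0011 dits
D_KL(Q||M) = 0.0011 dits

JSD(P||Q) = 0.5 × 0.0011 + 0.5 × 0.0011 = 0.0011 dits

Unlike KL divergence, JSD is symmetric and bounded: 0 ≤ JSD ≤ log(2).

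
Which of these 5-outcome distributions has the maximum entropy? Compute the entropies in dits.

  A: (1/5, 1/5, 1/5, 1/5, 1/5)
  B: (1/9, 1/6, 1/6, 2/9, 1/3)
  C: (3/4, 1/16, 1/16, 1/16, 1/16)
A

For a discrete distribution over n outcomes, entropy is maximized by the uniform distribution.

Computing entropies:
H(A) = 0.6990 dits
H(B) = 0.6696 dits
H(C) = 0.3947 dits

The uniform distribution (where all probabilities equal 1/5) achieves the maximum entropy of log_10(5) = 0.6990 dits.

Distribution A has the highest entropy.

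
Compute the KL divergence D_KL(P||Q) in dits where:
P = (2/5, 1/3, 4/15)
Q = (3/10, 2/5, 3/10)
0.0099 dits

KL divergence: D_KL(P||Q) = Σ p(x) log(p(x)/q(x))

Computing term by term:
  x=0: 2/5 × log_10[(2/5)/(3/10)] = 2/5 × 0.1249 = 0.0500
  x=1: 1/3 × log_10[(1/3)/(2/5)] = 1/3 × -0.0792 = -0.0264
  x=2: 4/15 × log_10[(4/15)/(3/10)] = 4/15 × -0.0512 = -0.0136

D_KL(P||Q) = 0.0099 dits

Note: KL divergence is always non-negative and equals 0 iff P = Q.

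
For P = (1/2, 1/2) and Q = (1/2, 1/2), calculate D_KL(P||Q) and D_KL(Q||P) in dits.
D_KL(P||Q) = 0.0000, D_KL(Q||P) = 0.0000

KL divergence is not symmetric: D_KL(P||Q) ≠ D_KL(Q||P) in general.

D_KL(P||Q) = 0.0000 dits
D_KL(Q||P) = 0.0000 dits

In this case they happen to be equal (to 4 decimal places).

This asymmetry is why KL divergence is not a true distance metric.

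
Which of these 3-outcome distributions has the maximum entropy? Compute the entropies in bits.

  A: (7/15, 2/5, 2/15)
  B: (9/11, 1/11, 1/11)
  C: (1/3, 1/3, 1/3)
C

For a discrete distribution over n outcomes, entropy is maximized by the uniform distribution.

Computing entropies:
H(A) = 1.4295 bits
H(B) = 0.8659 bits
H(C) = 1.5850 bits

The uniform distribution (where all probabilities equal 1/3) achieves the maximum entropy of log_2(3) = 1.5850 bits.

Distribution C has the highest entropy.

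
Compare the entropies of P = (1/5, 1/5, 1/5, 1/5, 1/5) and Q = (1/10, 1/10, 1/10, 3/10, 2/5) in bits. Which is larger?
P

Computing entropies in bits:
H(P) = 2.3219
H(Q) = 2.0464

Distribution P has higher entropy.

Intuition: The distribution closer to uniform (more spread out) has higher entropy.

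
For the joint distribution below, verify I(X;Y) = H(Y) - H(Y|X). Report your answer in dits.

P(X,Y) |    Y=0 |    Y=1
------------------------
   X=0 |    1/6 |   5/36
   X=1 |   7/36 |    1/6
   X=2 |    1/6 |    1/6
I(X;Y) = 0.0003 dits

Mutual information has multiple equivalent forms:
- I(X;Y) = H(X) - H(X|Y)
- I(X;Y) = H(Y) - H(Y|X)
- I(X;Y) = H(X) + H(Y) - H(X,Y)

Computing all quantities:
H(X) = 0.4761, H(Y) = 0.3004, H(X,Y) = 0.7761
H(X|Y) = 0.4758, H(Y|X) = 0.3000

Verification:
H(X) - H(X|Y) = 0.4761 - 0.4758 = 0.0003
H(Y) - H(Y|X) = 0.3004 - 0.3000 = 0.0003
H(X) + H(Y) - H(X,Y) = 0.4761 + 0.3004 - 0.7761 = 0.0003

All forms give I(X;Y) = 0.0003 dits. ✓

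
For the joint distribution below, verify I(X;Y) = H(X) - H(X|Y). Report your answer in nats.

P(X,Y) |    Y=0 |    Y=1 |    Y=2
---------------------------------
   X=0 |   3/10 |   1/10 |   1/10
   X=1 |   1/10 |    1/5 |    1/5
I(X;Y) = 0.0863 nats

Mutual information has multiple equivalent forms:
- I(X;Y) = H(X) - H(X|Y)
- I(X;Y) = H(Y) - H(Y|X)
- I(X;Y) = H(X) + H(Y) - H(X,Y)

Computing all quantities:
H(X) = 0.6931, H(Y) = 1.0889, H(X,Y) = 1.6957
H(X|Y) = 0.6068, H(Y|X) = 1.0026

Verification:
H(X) - H(X|Y) = 0.6931 - 0.6068 = 0.0863
H(Y) - H(Y|X) = 1.0889 - 1.0026 = 0.0863
H(X) + H(Y) - H(X,Y) = 0.6931 + 1.0889 - 1.6957 = 0.0863

All forms give I(X;Y) = 0.0863 nats. ✓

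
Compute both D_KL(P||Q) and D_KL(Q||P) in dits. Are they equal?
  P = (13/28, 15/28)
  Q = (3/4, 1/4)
D_KL(P||Q) = 0.0806, D_KL(Q||P) = 0.0735

KL divergence is not symmetric: D_KL(P||Q) ≠ D_KL(Q||P) in general.

D_KL(P||Q) = 0.0806 dits
D_KL(Q||P) = 0.0735 dits

No, they are not equal!

This asymmetry is why KL divergence is not a true distance metric.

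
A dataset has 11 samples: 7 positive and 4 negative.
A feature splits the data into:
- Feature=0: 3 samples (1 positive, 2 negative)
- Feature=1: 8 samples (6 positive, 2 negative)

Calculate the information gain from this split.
0.1052 bits

Information Gain = H(Y) - H(Y|Feature)

Before split:
P(positive) = 7/11 = 0.6364
H(Y) = 0.9457 bits

After split:
Feature=0: H = 0.9183 bits (weight = 3/11)
Feature=1: H = 0.8113 bits (weight = 8/11)
H(Y|Feature) = (3/11)×0.9183 + (8/11)×0.8113 = 0.8405 bits

Information Gain = 0.9457 - 0.8405 = 0.1052 bits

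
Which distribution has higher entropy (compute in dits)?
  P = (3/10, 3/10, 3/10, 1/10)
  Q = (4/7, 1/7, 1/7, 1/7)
P

Computing entropies in dits:
H(P) = 0.5706
H(Q) = 0.5011

Distribution P has higher entropy.

Intuition: The distribution closer to uniform (more spread out) has higher entropy.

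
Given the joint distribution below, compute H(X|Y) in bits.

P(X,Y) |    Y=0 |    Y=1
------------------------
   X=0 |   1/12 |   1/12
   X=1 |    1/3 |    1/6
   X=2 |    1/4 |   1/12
1.4371 bits

Using the chain rule: H(X|Y) = H(X,Y) - H(Y)

First, compute H(X,Y) = 2.3554 bits

Marginal P(Y) = (2/3, 1/3)
H(Y) = 0.9183 bits

H(X|Y) = H(X,Y) - H(Y) = 2.3554 - 0.9183 = 1.4371 bits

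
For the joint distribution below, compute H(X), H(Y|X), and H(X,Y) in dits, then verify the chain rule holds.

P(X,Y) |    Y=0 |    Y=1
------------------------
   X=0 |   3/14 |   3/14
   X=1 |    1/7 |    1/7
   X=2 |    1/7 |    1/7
H(X,Y) = 0.7696, H(X) = 0.4686, H(Y|X) = 0.3010 (all in dits)

Chain rule: H(X,Y) = H(X) + H(Y|X)

Left side — joint entropy directly:
H(X,Y) = -Σ p(x,y) log p(x,y) = 0.7696 dits

Right side — compute H(Y|X) from the conditional distributions:
P(X) = (3/7, 2/7, 2/7), so H(X) = 0.4686 dits
H(Y|X) = Σ_x P(X=x) · H(Y|X=x):
  P(Y|X=0) = (1/2, 1/2), H(Y|X=0) = 0.3010, weight P(X=0) = 3/7
  P(Y|X=1) = (1/2, 1/2), H(Y|X=1) = 0.3010, weight P(X=1) = 2/7
  P(Y|X=2) = (1/2, 1/2), H(Y|X=2) = 0.3010, weight P(X=2) = 2/7
H(Y|X) = 0.3010 dits

H(X) + H(Y|X) = 0.4686 + 0.3010 = 0.7696 dits

Both sides equal 0.7696 dits. ✓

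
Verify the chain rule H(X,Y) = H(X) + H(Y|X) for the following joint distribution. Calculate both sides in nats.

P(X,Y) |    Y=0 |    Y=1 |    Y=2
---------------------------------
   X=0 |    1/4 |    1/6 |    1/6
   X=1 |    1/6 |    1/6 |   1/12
H(X,Y) = 1.7482, H(X) = 0.6792, H(Y|X) = 1.0690 (all in nats)

Chain rule: H(X,Y) = H(X) + H(Y|X)

Left side — joint entropy directly:
H(X,Y) = -Σ p(x,y) log p(x,y) = 1.7482 nats

Right side — compute H(Y|X) from the conditional distributions:
P(X) = (7/12, 5/12), so H(X) = 0.6792 nats
H(Y|X) = Σ_x P(X=x) · H(Y|X=x):
  P(Y|X=0) = (3/7, 2/7, 2/7), H(Y|X=0) = 1.0790, weight P(X=0) = 7/12
  P(Y|X=1) = (2/5, 2/5, 1/5), H(Y|X=1) = 1.0549, weight P(X=1) = 5/12
H(Y|X) = 1.0690 nats

H(X) + H(Y|X) = 0.6792 + 1.0690 = 1.7482 nats

Both sides equal 1.7482 nats. ✓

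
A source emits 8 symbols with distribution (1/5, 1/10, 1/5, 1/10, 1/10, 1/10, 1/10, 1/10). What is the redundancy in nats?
0.0541 nats

Redundancy measures how far a source is from maximum entropy:
R = H_max - H(X)

Maximum entropy for 8 symbols: H_max = log_e(8) = 2.0794 nats
Actual entropy: H(X) = 2.0253 nats
Redundancy: R = 2.0794 - 2.0253 = 0.0541 nats

This redundancy represents potential for compression: the source could be compressed by 0.0541 nats per symbol.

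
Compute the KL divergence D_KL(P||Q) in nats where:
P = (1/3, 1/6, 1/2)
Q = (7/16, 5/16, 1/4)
0.1512 nats

KL divergence: D_KL(P||Q) = Σ p(x) log(p(x)/q(x))

Computing term by term:
  x=0: 1/3 × log_e[(1/3)/(7/16)] = 1/3 × -0.2719 = -0.0906
  x=1: 1/6 × log_e[(1/6)/(5/16)] = 1/6 × -0.6286 = -0.1048
  x=2: 1/2 × log_e[(1/2)/(1/4)] = 1/2 × 0.6931 = 0.3466

D_KL(P||Q) = 0.1512 nats

Note: KL divergence is always non-negative and equals 0 iff P = Q.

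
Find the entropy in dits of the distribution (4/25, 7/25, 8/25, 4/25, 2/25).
0.6556 dits

Shannon entropy is H(X) = -Σ p(x) log p(x).

For P = (4/25, 7/25, 8/25, 4/25, 2/25):
H = -4/25 × log_10(4/25) -7/25 × log_10(7/25) -8/25 × log_10(8/25) -4/25 × log_10(4/25) -2/25 × log_10(2/25)
H = 0.6556 dits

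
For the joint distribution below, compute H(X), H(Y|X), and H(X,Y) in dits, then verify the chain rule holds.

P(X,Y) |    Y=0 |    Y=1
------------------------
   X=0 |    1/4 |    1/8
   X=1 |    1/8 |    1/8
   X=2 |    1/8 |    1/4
H(X,Y) = 0.7526, H(X) = 0.4700, H(Y|X) = 0.2826 (all in dits)

Chain rule: H(X,Y) = H(X) + H(Y|X)

Left side — joint entropy directly:
H(X,Y) = -Σ p(x,y) log p(x,y) = 0.7526 dits

Right side — compute H(Y|X) from the conditional distributions:
P(X) = (3/8, 1/4, 3/8), so H(X) = 0.4700 dits
H(Y|X) = Σ_x P(X=x) · H(Y|X=x):
  P(Y|X=0) = (2/3, 1/3), H(Y|X=0) = 0.2764, weight P(X=0) = 3/8
  P(Y|X=1) = (1/2, 1/2), H(Y|X=1) = 0.3010, weight P(X=1) = 1/4
  P(Y|X=2) = (1/3, 2/3), H(Y|X=2) = 0.2764, weight P(X=2) = 3/8
H(Y|X) = 0.2826 dits

H(X) + H(Y|X) = 0.4700 + 0.2826 = 0.7526 dits

Both sides equal 0.7526 dits. ✓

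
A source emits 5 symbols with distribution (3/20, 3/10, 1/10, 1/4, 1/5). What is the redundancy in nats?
0.0650 nats

Redundancy measures how far a source is from maximum entropy:
R = H_max - H(X)

Maximum entropy for 5 symbols: H_max = log_e(5) = 1.6094 nats
Actual entropy: H(X) = 1.5445 nats
Redundancy: R = 1.6094 - 1.5445 = 0.0650 nats

This redundancy represents potential for compression: the source could be compressed by 0.0650 nats per symbol.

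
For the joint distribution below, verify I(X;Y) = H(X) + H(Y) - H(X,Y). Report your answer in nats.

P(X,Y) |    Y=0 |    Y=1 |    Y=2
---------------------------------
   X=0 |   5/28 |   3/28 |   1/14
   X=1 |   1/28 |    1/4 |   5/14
I(X;Y) = 0.1439 nats

Mutual information has multiple equivalent forms:
- I(X;Y) = H(X) - H(X|Y)
- I(X;Y) = H(Y) - H(Y|X)
- I(X;Y) = H(X) + H(Y) - H(X,Y)

Computing all quantities:
H(X) = 0.6518, H(Y) = 1.0609, H(X,Y) = 1.5688
H(X|Y) = 0.5078, H(Y|X) = 0.9170

Verification:
H(X) - H(X|Y) = 0.6518 - 0.5078 = 0.1439
H(Y) - H(Y|X) = 1.0609 - 0.9170 = 0.1439
H(X) + H(Y) - H(X,Y) = 0.6518 + 1.0609 - 1.5688 = 0.1439

All forms give I(X;Y) = 0.1439 nats. ✓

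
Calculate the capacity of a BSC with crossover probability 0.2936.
0.1267 bits

For a binary symmetric channel (BSC) with error probability p:
Capacity C = 1 - H(p) bits per symbol

where H(p) = -p log₂(p) - (1-p) log₂(1-p) is the binary entropy function.

H(0.2936) = 0.8733 bits
C = 1 - 0.8733 = 0.1267 bits per symbol

This means we can reliably transmit up to 0.1267 bits of information per channel use.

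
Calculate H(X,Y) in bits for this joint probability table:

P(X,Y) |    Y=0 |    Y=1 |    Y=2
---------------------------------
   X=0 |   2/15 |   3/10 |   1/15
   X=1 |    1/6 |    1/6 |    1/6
2.4616 bits

Joint entropy is H(X,Y) = -Σ_{x,y} p(x,y) log p(x,y).

Summing over all non-zero entries:
H(X,Y) = -[2/15·log_2(2/15) + 3/10·log_2(3/10) + 1/15·log_2(1/15) + 1/6·log_2(1/6) + 1/6·log_2(1/6) + 1/6·log_2(1/6)]
H(X,Y) = 2.4616 bits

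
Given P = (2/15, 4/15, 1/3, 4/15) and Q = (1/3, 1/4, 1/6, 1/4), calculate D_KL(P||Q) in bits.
0.2067 bits

KL divergence: D_KL(P||Q) = Σ p(x) log(p(x)/q(x))

Computing term by term:
  x=0: 2/15 × log_2[(2/15)/(1/3)] = 2/15 × -1.3219 = -0.1763
  x=1: 4/15 × log_2[(4/15)/(1/4)] = 4/15 × 0.0931 = 0.0248
  x=2: 1/3 × log_2[(1/3)/(1/6)] = 1/3 × 1.0000 = 0.3333
  x=3: 4/15 × log_2[(4/15)/(1/4)] = 4/15 × 0.0931 = 0.0248

D_KL(P||Q) = 0.2067 bits

Note: KL divergence is always non-negative and equals 0 iff P = Q.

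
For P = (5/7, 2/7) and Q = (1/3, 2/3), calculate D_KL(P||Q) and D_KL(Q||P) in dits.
D_KL(P||Q) = 0.1313, D_KL(Q||P) = 0.1350

KL divergence is not symmetric: D_KL(P||Q) ≠ D_KL(Q||P) in general.

D_KL(P||Q) = 0.1313 dits
D_KL(Q||P) = 0.1350 dits

No, they are not equal!

This asymmetry is why KL divergence is not a true distance metric.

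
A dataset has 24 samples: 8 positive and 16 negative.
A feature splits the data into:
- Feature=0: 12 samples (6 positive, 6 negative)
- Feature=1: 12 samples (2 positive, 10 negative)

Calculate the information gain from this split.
0.0933 bits

Information Gain = H(Y) - H(Y|Feature)

Before split:
P(positive) = 8/24 = 0.3333
H(Y) = 0.9183 bits

After split:
Feature=0: H = 1.0000 bits (weight = 12/24)
Feature=1: H = 0.6500 bits (weight = 12/24)
H(Y|Feature) = (12/24)×1.0000 + (12/24)×0.6500 = 0.8250 bits

Information Gain = 0.9183 - 0.8250 = 0.0933 bits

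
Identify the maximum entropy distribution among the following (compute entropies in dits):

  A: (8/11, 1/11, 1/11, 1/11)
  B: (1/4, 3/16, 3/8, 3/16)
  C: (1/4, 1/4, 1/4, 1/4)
C

For a discrete distribution over n outcomes, entropy is maximized by the uniform distribution.

Computing entropies:
H(A) = 0.3846 dits
H(B) = 0.5829 dits
H(C) = 0.6021 dits

The uniform distribution (where all probabilities equal 1/4) achieves the maximum entropy of log_10(4) = 0.6021 dits.

Distribution C has the highest entropy.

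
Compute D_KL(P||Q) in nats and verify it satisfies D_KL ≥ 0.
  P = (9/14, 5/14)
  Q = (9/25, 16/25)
0.1644 nats

KL divergence satisfies the Gibbs inequality: D_KL(P||Q) ≥ 0 for all distributions P, Q.

D_KL(P||Q) = Σ p(x) log(p(x)/q(x))
Term by term:
  x=0: 9/14 × log_e[(9/14)/(9/25)] = 0.3727
  x=1: 5/14 × log_e[(5/14)/(16/25)] = -0.2083
D_KL(P||Q) = 0.1644 nats

D_KL(P||Q) = 0.1644 ≥ 0 ✓

This non-negativity is a fundamental property: relative entropy cannot be negative because it measures how different Q is from P.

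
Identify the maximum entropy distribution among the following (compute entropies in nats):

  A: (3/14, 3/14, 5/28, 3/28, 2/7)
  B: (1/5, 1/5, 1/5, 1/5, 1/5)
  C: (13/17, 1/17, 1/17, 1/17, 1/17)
B

For a discrete distribution over n outcomes, entropy is maximized by the uniform distribution.

Computing entropies:
H(A) = 1.5651 nats
H(B) = 1.6094 nats
H(C) = 0.8718 nats

The uniform distribution (where all probabilities equal 1/5) achieves the maximum entropy of log_e(5) = 1.6094 nats.

Distribution B has the highest entropy.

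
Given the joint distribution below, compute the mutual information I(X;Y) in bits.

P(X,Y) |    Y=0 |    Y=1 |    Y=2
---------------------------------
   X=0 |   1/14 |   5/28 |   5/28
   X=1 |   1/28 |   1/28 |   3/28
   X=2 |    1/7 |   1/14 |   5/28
0.0625 bits

Mutual information: I(X;Y) = H(X) + H(Y) - H(X,Y)

Marginals:
P(X) = (3/7, 5/28, 11/28), H(X) = 1.4972 bits
P(Y) = (1/4, 2/7, 13/28), H(Y) = 1.5303 bits

Joint entropy: H(X,Y) = 2.9651 bits

I(X;Y) = 1.4972 + 1.5303 - 2.9651 = 0.0625 bits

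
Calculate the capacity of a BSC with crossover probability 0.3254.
0.0898 bits

For a binary symmetric channel (BSC) with error probability p:
Capacity C = 1 - H(p) bits per symbol

where H(p) = -p log₂(p) - (1-p) log₂(1-p) is the binary entropy function.

H(0.3254) = 0.9102 bits
C = 1 - 0.9102 = 0.0898 bits per symbol

This means we can reliably transmit up to 0.0898 bits of information per channel use.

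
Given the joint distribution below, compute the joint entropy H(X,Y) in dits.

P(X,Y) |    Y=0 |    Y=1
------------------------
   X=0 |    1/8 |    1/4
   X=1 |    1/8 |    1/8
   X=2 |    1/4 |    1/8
0.7526 dits

Joint entropy is H(X,Y) = -Σ_{x,y} p(x,y) log p(x,y).

Summing over all non-zero entries:
H(X,Y) = -[1/8·log_10(1/8) + 1/4·log_10(1/4) + 1/8·log_10(1/8) + 1/8·log_10(1/8) + 1/4·log_10(1/4) + 1/8·log_10(1/8)]
H(X,Y) = 0.7526 dits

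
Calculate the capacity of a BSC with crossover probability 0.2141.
0.2508 bits

For a binary symmetric channel (BSC) with error probability p:
Capacity C = 1 - H(p) bits per symbol

where H(p) = -p log₂(p) - (1-p) log₂(1-p) is the binary entropy function.

H(0.2141) = 0.7492 bits
C = 1 - 0.7492 = 0.2508 bits per symbol

This means we can reliably transmit up to 0.2508 bits of information per channel use.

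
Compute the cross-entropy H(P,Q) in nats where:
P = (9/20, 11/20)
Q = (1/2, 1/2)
0.6931 nats

Cross-entropy: H(P,Q) = -Σ p(x) log q(x)

Alternatively: H(P,Q) = H(P) + D_KL(P||Q)
H(P) = 0.6881 nats
D_KL(P||Q) = 0.0050 nats

H(P,Q) = 0.6881 + 0.0050 = 0.6931 nats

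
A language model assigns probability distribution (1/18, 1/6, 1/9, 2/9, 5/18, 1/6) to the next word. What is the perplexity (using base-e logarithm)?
5.4304

Perplexity is e^H (or exp(H) for natural log).

First, H = -Σ p log p = 1.6920 nats
Perplexity = e^1.6920 = 5.4304

Interpretation: The model's uncertainty is equivalent to choosing uniformly among 5.4 options.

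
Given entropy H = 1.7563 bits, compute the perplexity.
3.3783

Perplexity is 2^H (or exp(H) for natural log).

H = 1.7563 bits
Perplexity = 2^1.7563 = 3.3783

Interpretation: The model's uncertainty is equivalent to choosing uniformly among 3.4 options.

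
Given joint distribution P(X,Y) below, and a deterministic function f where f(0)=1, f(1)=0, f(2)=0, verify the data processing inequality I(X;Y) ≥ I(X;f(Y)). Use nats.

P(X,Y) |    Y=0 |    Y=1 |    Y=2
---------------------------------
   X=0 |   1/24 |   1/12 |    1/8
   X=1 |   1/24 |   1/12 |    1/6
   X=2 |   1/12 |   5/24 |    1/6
I(X;Y) = 0.0175, I(X;f(Y)) = 0.0010, inequality holds: 0.0175 ≥ 0.0010

Data Processing Inequality: For any Markov chain X → Y → Z, we have I(X;Y) ≥ I(X;Z).

Here Z = f(Y) is a deterministic function of Y, forming X → Y → Z.

Original I(X;Y) = 0.0175 nats

After applying f:
P(X,Z) where Z=f(Y):
- P(X,Z=0) = P(X,Y=1) + P(X,Y=2)
- P(X,Z=1) = P(X,Y=0)

I(X;Z) = I(X;f(Y)) = 0.0010 nats

Verification: 0.0175 ≥ 0.0010 ✓

Information cannot be created by processing; the function f can only lose information about X.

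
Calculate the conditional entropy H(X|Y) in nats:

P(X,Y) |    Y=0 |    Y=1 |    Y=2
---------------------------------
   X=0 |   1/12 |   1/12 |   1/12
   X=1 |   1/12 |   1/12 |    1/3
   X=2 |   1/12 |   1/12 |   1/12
0.9831 nats

Using the chain rule: H(X|Y) = H(X,Y) - H(Y)

First, compute H(X,Y) = 2.0228 nats

Marginal P(Y) = (1/4, 1/4, 1/2)
H(Y) = 1.0397 nats

H(X|Y) = H(X,Y) - H(Y) = 2.0228 - 1.0397 = 0.9831 nats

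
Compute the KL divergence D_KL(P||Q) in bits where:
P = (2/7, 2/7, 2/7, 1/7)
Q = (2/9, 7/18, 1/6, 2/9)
0.1076 bits

KL divergence: D_KL(P||Q) = Σ p(x) log(p(x)/q(x))

Computing term by term:
  x=0: 2/7 × log_2[(2/7)/(2/9)] = 2/7 × 0.3626 = 0.1036
  x=1: 2/7 × log_2[(2/7)/(7/18)] = 2/7 × -0.4448 = -0.1271
  x=2: 2/7 × log_2[(2/7)/(1/6)] = 2/7 × 0.7776 = 0.2222
  x=3: 1/7 × log_2[(1/7)/(2/9)] = 1/7 × -0.6374 = -0.0911

D_KL(P||Q) = 0.1076 bits

Note: KL divergence is always non-negative and equals 0 iff P = Q.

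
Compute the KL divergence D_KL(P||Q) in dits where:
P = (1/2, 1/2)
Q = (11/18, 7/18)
0.0110 dits

KL divergence: D_KL(P||Q) = Σ p(x) log(p(x)/q(x))

Computing term by term:
  x=0: 1/2 × log_10[(1/2)/(11/18)] = 1/2 × -0.0872 = -0.0436
  x=1: 1/2 × log_10[(1/2)/(7/18)] = 1/2 × 0.1091 = 0.0546

D_KL(P||Q) = 0.0110 dits

Note: KL divergence is always non-negative and equals 0 iff P = Q.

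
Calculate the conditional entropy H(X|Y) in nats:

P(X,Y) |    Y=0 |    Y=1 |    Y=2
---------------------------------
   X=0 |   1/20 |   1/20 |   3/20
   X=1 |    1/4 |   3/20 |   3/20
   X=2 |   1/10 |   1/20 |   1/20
0.9492 nats

Using the chain rule: H(X|Y) = H(X,Y) - H(Y)

First, compute H(X,Y) = 2.0297 nats

Marginal P(Y) = (2/5, 1/4, 7/20)
H(Y) = 1.0805 nats

H(X|Y) = H(X,Y) - H(Y) = 2.0297 - 1.0805 = 0.9492 nats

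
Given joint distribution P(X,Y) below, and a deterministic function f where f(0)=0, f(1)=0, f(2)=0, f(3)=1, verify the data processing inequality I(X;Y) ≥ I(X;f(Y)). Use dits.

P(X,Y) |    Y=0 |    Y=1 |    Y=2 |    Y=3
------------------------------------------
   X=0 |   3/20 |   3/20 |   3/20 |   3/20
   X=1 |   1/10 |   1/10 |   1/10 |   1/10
I(X;Y) = 0.0000, I(X;f(Y)) = 0.0000, inequality holds: 0.0000 ≥ 0.0000

Data Processing Inequality: For any Markov chain X → Y → Z, we have I(X;Y) ≥ I(X;Z).

Here Z = f(Y) is a deterministic function of Y, forming X → Y → Z.

Original I(X;Y) = 0.0000 dits

After applying f:
P(X,Z) where Z=f(Y):
- P(X,Z=0) = P(X,Y=0) + P(X,Y=1) + P(X,Y=2)
- P(X,Z=1) = P(X,Y=3)

I(X;Z) = I(X;f(Y)) = 0.0000 dits

Verification: 0.0000 ≥ 0.0000 ✓

Information cannot be created by processing; the function f can only lose information about X.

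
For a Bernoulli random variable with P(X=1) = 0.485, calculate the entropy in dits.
0.3008 dits

The binary entropy function is:
H(p) = -p log(p) - (1-p) log(1-p)

H(0.485) = -0.485 × log_10(0.485) - 0.515 × log_10(0.515)
H(0.485) = 0.3008 dits

Note: Binary entropy is maximized at p=0.5 (H=1 bit) and minimized at p=0 or p=1 (H=0).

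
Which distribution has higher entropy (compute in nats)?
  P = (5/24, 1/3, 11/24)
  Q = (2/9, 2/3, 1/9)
P

Computing entropies in nats:
H(P) = 1.0506
H(Q) = 0.8487

Distribution P has higher entropy.

Intuition: The distribution closer to uniform (more spread out) has higher entropy.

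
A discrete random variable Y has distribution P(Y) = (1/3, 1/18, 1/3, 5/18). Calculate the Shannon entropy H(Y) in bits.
1.8016 bits

Shannon entropy is H(X) = -Σ p(x) log p(x).

For P = (1/3, 1/18, 1/3, 5/18):
H = -1/3 × log_2(1/3) -1/18 × log_2(1/18) -1/3 × log_2(1/3) -5/18 × log_2(5/18)
H = 1.8016 bits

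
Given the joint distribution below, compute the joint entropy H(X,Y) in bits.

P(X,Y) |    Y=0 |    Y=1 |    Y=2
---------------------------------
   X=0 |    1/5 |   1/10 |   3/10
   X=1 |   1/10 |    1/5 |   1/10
2.4464 bits

Joint entropy is H(X,Y) = -Σ_{x,y} p(x,y) log p(x,y).

Summing over all non-zero entries:
H(X,Y) = -[1/5·log_2(1/5) + 1/10·log_2(1/10) + 3/10·log_2(3/10) + 1/10·log_2(1/10) + 1/5·log_2(1/5) + 1/10·log_2(1/10)]
H(X,Y) = 2.4464 bits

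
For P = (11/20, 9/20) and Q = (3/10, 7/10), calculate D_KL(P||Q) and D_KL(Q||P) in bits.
D_KL(P||Q) = 0.1941, D_KL(Q||P) = 0.1839

KL divergence is not symmetric: D_KL(P||Q) ≠ D_KL(Q||P) in general.

D_KL(P||Q) = 0.1941 bits
D_KL(Q||P) = 0.1839 bits

No, they are not equal!

This asymmetry is why KL divergence is not a true distance metric.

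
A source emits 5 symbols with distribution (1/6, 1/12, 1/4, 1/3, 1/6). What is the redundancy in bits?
0.1332 bits

Redundancy measures how far a source is from maximum entropy:
R = H_max - H(X)

Maximum entropy for 5 symbols: H_max = log_2(5) = 2.3219 bits
Actual entropy: H(X) = 2.1887 bits
Redundancy: R = 2.3219 - 2.1887 = 0.1332 bits

This redundancy represents potential for compression: the source could be compressed by 0.1332 bits per symbol.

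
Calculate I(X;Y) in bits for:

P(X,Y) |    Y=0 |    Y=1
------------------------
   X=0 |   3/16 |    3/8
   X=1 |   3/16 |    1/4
0.0069 bits

Mutual information: I(X;Y) = H(X) + H(Y) - H(X,Y)

Marginals:
P(X) = (9/16, 7/16), H(X) = 0.9887 bits
P(Y) = (3/8, 5/8), H(Y) = 0.9544 bits

Joint entropy: H(X,Y) = 1.9363 bits

I(X;Y) = 0.9887 + 0.9544 - 1.9363 = 0.0069 bits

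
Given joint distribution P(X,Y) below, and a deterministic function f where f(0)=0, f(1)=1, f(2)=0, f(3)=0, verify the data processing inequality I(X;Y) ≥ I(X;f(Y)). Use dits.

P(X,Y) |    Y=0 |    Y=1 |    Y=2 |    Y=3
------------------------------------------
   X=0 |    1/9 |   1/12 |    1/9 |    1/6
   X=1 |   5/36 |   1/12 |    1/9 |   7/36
I(X;Y) = 0.0005, I(X;f(Y)) = 0.0001, inequality holds: 0.0005 ≥ 0.0001

Data Processing Inequality: For any Markov chain X → Y → Z, we have I(X;Y) ≥ I(X;Z).

Here Z = f(Y) is a deterministic function of Y, forming X → Y → Z.

Original I(X;Y) = 0.0005 dits

After applying f:
P(X,Z) where Z=f(Y):
- P(X,Z=0) = P(X,Y=0) + P(X,Y=2) + P(X,Y=3)
- P(X,Z=1) = P(X,Y=1)

I(X;Z) = I(X;f(Y)) = 0.0001 dits

Verification: 0.0005 ≥ 0.0001 ✓

Information cannot be created by processing; the function f can only lose information about X.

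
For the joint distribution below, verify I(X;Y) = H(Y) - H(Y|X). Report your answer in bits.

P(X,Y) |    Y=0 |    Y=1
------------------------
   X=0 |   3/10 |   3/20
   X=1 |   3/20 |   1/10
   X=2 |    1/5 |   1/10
I(X;Y) = 0.0026 bits

Mutual information has multiple equivalent forms:
- I(X;Y) = H(X) - H(X|Y)
- I(X;Y) = H(Y) - H(Y|X)
- I(X;Y) = H(X) + H(Y) - H(X,Y)

Computing all quantities:
H(X) = 1.5395, H(Y) = 0.9341, H(X,Y) = 2.4710
H(X|Y) = 1.5369, H(Y|X) = 0.9315

Verification:
H(X) - H(X|Y) = 1.5395 - 1.5369 = 0.0026
H(Y) - H(Y|X) = 0.9341 - 0.9315 = 0.0026
H(X) + H(Y) - H(X,Y) = 1.5395 + 0.9341 - 2.4710 = 0.0026

All forms give I(X;Y) = 0.0026 bits. ✓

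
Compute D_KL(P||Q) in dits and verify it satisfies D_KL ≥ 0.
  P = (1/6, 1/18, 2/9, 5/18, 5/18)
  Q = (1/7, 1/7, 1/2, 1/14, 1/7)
0.1542 dits

KL divergence satisfies the Gibbs inequality: D_KL(P||Q) ≥ 0 for all distributions P, Q.

D_KL(P||Q) = Σ p(x) log(p(x)/q(x))
Term by term:
  x=0: 1/6 × log_10[(1/6)/(1/7)] = 0.0112
  x=1: 1/18 × log_10[(1/18)/(1/7)] = -0.0228
  x=2: 2/9 × log_10[(2/9)/(1/2)] = -0.0783
  x=3: 5/18 × log_10[(5/18)/(1/14)] = 0.1638
  x=4: 5/18 × log_10[(5/18)/(1/7)] = 0.0802
D_KL(P||Q) = 0.1542 dits

D_KL(P||Q) = 0.1542 ≥ 0 ✓

This non-negativity is a fundamental property: relative entropy cannot be negative because it measures how different Q is from P.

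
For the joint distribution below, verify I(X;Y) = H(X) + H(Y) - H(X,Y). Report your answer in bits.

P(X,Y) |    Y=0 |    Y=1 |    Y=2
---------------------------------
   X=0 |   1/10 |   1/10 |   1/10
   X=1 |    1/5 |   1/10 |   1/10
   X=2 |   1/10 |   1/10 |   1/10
I(X;Y) = 0.0200 bits

Mutual information has multiple equivalent forms:
- I(X;Y) = H(X) - H(X|Y)
- I(X;Y) = H(Y) - H(Y|X)
- I(X;Y) = H(X) + H(Y) - H(X,Y)

Computing all quantities:
H(X) = 1.5710, H(Y) = 1.5710, H(X,Y) = 3.1219
H(X|Y) = 1.5510, H(Y|X) = 1.5510

Verification:
H(X) - H(X|Y) = 1.5710 - 1.5510 = 0.0200
H(Y) - H(Y|X) = 1.5710 - 1.5510 = 0.0200
H(X) + H(Y) - H(X,Y) = 1.5710 + 1.5710 - 3.1219 = 0.0200

All forms give I(X;Y) = 0.0200 bits. ✓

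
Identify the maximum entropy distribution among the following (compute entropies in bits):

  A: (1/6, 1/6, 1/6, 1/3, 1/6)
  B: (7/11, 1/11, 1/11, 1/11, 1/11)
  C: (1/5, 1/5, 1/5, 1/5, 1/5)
C

For a discrete distribution over n outcomes, entropy is maximized by the uniform distribution.

Computing entropies:
H(A) = 2.2516 bits
H(B) = 1.6729 bits
H(C) = 2.3219 bits

The uniform distribution (where all probabilities equal 1/5) achieves the maximum entropy of log_2(5) = 2.3219 bits.

Distribution C has the highest entropy.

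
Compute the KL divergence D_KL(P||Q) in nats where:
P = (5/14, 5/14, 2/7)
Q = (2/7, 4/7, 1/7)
0.1099 nats

KL divergence: D_KL(P||Q) = Σ p(x) log(p(x)/q(x))

Computing term by term:
  x=0: 5/14 × log_e[(5/14)/(2/7)] = 5/14 × 0.2231 = 0.0797
  x=1: 5/14 × log_e[(5/14)/(4/7)] = 5/14 × -0.4700 = -0.1679
  x=2: 2/7 × log_e[(2/7)/(1/7)] = 2/7 × 0.6931 = 0.1980

D_KL(P||Q) = 0.1099 nats

Note: KL divergence is always non-negative and equals 0 iff P = Q.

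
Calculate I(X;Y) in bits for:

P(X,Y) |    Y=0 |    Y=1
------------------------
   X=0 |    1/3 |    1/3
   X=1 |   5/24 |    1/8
0.0102 bits

Mutual information: I(X;Y) = H(X) + H(Y) - H(X,Y)

Marginals:
P(X) = (2/3, 1/3), H(X) = 0.9183 bits
P(Y) = (13/24, 11/24), H(Y) = 0.9950 bits

Joint entropy: H(X,Y) = 1.9031 bits

I(X;Y) = 0.9183 + 0.9950 - 1.9031 = 0.0102 bits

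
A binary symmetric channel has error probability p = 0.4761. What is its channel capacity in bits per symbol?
0.0016 bits

For a binary symmetric channel (BSC) with error probability p:
Capacity C = 1 - H(p) bits per symbol

where H(p) = -p log₂(p) - (1-p) log₂(1-p) is the binary entropy function.

H(0.4761) = 0.9984 bits
C = 1 - 0.9984 = 0.0016 bits per symbol

This means we can reliably transmit up to 0.0016 bits of information per channel use.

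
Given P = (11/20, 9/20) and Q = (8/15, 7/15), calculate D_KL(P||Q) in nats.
0.0006 nats

KL divergence: D_KL(P||Q) = Σ p(x) log(p(x)/q(x))

Computing term by term:
  x=0: 11/20 × log_e[(11/20)/(8/15)] = 11/20 × 0.0308 = 0.0169
  x=1: 9/20 × log_e[(9/20)/(7/15)] = 9/20 × -0.0364 = -0.0164

D_KL(P||Q) = 0.0006 nats

Note: KL divergence is always non-negative and equals 0 iff P = Q.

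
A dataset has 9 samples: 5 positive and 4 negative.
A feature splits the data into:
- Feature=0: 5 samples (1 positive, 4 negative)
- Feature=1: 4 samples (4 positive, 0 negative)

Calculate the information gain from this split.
0.5900 bits

Information Gain = H(Y) - H(Y|Feature)

Before split:
P(positive) = 5/9 = 0.5556
H(Y) = 0.9911 bits

After split:
Feature=0: H = 0.7219 bits (weight = 5/9)
Feature=1: H = 0.0000 bits (weight = 4/9)
H(Y|Feature) = (5/9)×0.7219 + (4/9)×0.0000 = 0.4011 bits

Information Gain = 0.9911 - 0.4011 = 0.5900 bits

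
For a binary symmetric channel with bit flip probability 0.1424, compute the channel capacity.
0.4095 bits

For a binary symmetric channel (BSC) with error probability p:
Capacity C = 1 - H(p) bits per symbol

where H(p) = -p log₂(p) - (1-p) log₂(1-p) is the binary entropy function.

H(0.1424) = 0.5905 bits
C = 1 - 0.5905 = 0.4095 bits per symbol

This means we can reliably transmit up to 0.4095 bits of information per channel use.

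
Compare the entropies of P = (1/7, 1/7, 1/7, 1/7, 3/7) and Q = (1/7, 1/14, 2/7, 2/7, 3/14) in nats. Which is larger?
Q

Computing entropies in nats:
H(P) = 1.4751
H(Q) = 1.5125

Distribution Q has higher entropy.

Intuition: The distribution closer to uniform (more spread out) has higher entropy.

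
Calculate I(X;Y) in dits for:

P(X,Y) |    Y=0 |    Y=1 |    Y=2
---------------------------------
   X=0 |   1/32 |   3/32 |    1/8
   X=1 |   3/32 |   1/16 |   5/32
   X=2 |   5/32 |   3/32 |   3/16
0.0126 dits

Mutual information: I(X;Y) = H(X) + H(Y) - H(X,Y)

Marginals:
P(X) = (1/4, 5/16, 7/16), H(X) = 0.4654 dits
P(Y) = (9/32, 1/4, 15/32), H(Y) = 0.4597 dits

Joint entropy: H(X,Y) = 0.9126 dits

I(X;Y) = 0.4654 + 0.4597 - 0.9126 = 0.0126 dits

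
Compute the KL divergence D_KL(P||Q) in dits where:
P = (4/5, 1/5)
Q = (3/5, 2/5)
0.0397 dits

KL divergence: D_KL(P||Q) = Σ p(x) log(p(x)/q(x))

Computing term by term:
  x=0: 4/5 × log_10[(4/5)/(3/5)] = 4/5 × 0.1249 = 0.1000
  x=1: 1/5 × log_10[(1/5)/(2/5)] = 1/5 × -0.3010 = -0.0602

D_KL(P||Q) = 0.0397 dits

Note: KL divergence is always non-negative and equals 0 iff P = Q.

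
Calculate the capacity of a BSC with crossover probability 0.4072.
0.0250 bits

For a binary symmetric channel (BSC) with error probability p:
Capacity C = 1 - H(p) bits per symbol

where H(p) = -p log₂(p) - (1-p) log₂(1-p) is the binary entropy function.

H(0.4072) = 0.9750 bits
C = 1 - 0.9750 = 0.0250 bits per symbol

This means we can reliably transmit up to 0.0250 bits of information per channel use.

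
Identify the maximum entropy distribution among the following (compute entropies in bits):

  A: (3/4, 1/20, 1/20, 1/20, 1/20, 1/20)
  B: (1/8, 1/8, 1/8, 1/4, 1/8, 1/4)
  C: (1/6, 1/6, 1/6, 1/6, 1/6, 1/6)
C

For a discrete distribution over n outcomes, entropy is maximized by the uniform distribution.

Computing entropies:
H(A) = 1.3918 bits
H(B) = 2.5000 bits
H(C) = 2.5850 bits

The uniform distribution (where all probabilities equal 1/6) achieves the maximum entropy of log_2(6) = 2.5850 bits.

Distribution C has the highest entropy.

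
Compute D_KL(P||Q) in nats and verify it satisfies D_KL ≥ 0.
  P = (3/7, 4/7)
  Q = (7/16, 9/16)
0.0002 nats

KL divergence satisfies the Gibbs inequality: D_KL(P||Q) ≥ 0 for all distributions P, Q.

D_KL(P||Q) = Σ p(x) log(p(x)/q(x))
Term by term:
  x=0: 3/7 × log_e[(3/7)/(7/16)] = -0.0088
  x=1: 4/7 × log_e[(4/7)/(9/16)] = 0.0090
D_KL(P||Q) = 0.0002 nats

D_KL(P||Q) = 0.0002 ≥ 0 ✓

This non-negativity is a fundamental property: relative entropy cannot be negative because it measures how different Q is from P.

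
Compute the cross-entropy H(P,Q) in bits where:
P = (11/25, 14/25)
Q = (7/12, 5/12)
1.0494 bits

Cross-entropy: H(P,Q) = -Σ p(x) log q(x)

Alternatively: H(P,Q) = H(P) + D_KL(P||Q)
H(P) = 0.9896 bits
D_KL(P||Q) = 0.0599 bits

H(P,Q) = 0.9896 + 0.0599 = 1.0494 bits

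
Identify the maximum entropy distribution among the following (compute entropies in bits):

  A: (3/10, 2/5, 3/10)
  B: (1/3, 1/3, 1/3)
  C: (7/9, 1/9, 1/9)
B

For a discrete distribution over n outcomes, entropy is maximized by the uniform distribution.

Computing entropies:
H(A) = 1.5710 bits
H(B) = 1.5850 bits
H(C) = 0.9864 bits

The uniform distribution (where all probabilities equal 1/3) achieves the maximum entropy of log_2(3) = 1.5850 bits.

Distribution B has the highest entropy.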